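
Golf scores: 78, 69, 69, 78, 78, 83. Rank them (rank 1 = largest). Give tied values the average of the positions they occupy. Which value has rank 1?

Sorted (descending): 83, 78, 78, 78, 69, 69
The 3 values of 78 occupy positions 2–4 → average rank 3.
The 2 values of 69 occupy positions 5–6 → average rank (5+6)/2 = 5.5.
Rank 1 → value 83.

83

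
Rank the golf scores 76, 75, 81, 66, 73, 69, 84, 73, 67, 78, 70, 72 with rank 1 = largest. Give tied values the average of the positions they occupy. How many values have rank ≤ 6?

5

Sorted (descending): 84, 81, 78, 76, 75, 73, 73, 72, 70, 69, 67, 66
The 2 values of 73 occupy positions 6–7 → average rank (6+7)/2 = 6.5.
Ranks ≤ 6: {1, 2, 3, 4, 5} → 5 values.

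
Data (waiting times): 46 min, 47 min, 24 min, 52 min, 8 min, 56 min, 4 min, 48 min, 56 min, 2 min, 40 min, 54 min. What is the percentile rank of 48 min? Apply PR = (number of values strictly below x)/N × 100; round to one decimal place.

N = 12.
Strictly below 48: 7. Equal to 48: 1.
PR = 7/12 × 100 = 58.3

58.3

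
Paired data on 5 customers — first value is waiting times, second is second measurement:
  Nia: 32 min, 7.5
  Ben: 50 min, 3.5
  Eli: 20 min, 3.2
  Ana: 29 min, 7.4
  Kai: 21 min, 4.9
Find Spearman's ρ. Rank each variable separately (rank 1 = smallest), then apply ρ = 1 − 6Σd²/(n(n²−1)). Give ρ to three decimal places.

0.400

Ranks of variable 1: 4, 5, 1, 3, 2
Ranks of variable 2: 5, 2, 1, 4, 3
d = r₁ − r₂: -1, 3, 0, -1, -1
d²: 1, 9, 0, 1, 1; Σd² = 12
ρ = 1 − 6·12/(5·24) = 1 − 72/120 = 0.400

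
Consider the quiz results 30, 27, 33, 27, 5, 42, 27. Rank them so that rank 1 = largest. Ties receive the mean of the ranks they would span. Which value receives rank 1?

42

Sorted (descending): 42, 33, 30, 27, 27, 27, 5
The 3 values of 27 occupy positions 4–6 → average rank 5.
Rank 1 → value 42.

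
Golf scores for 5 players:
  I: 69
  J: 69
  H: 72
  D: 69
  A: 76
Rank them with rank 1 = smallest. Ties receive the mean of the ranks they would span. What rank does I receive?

2

Sorted (ascending): 69, 69, 69, 72, 76
The 3 values of 69 occupy positions 1–3 → average rank 2.
I has value 69 → rank 2.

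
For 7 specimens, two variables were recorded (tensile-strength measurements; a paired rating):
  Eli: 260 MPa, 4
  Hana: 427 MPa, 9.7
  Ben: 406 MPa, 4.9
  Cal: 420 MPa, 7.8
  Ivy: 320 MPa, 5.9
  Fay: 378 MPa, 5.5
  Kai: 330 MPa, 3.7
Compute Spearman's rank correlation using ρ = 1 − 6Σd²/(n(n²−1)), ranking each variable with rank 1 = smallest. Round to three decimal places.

Ranks of variable 1: 1, 7, 5, 6, 2, 4, 3
Ranks of variable 2: 2, 7, 3, 6, 5, 4, 1
d = r₁ − r₂: -1, 0, 2, 0, -3, 0, 2
d²: 1, 0, 4, 0, 9, 0, 4; Σd² = 18
ρ = 1 − 6·18/(7·48) = 1 − 108/336 = 0.679

0.679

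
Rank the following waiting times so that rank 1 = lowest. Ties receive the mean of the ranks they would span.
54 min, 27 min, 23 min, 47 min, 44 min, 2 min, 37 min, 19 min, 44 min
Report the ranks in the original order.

9, 4, 3, 8, 6.5, 1, 5, 2, 6.5

Sorted (ascending): 2, 19, 23, 27, 37, 44, 44, 47, 54
The 2 values of 44 occupy positions 6–7 → average rank (6+7)/2 = 6.5.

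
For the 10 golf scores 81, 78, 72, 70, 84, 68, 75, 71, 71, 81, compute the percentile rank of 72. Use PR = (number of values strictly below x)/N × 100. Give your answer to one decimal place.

40.0

N = 10.
Strictly below 72: 4. Equal to 72: 1.
PR = 4/10 × 100 = 40.0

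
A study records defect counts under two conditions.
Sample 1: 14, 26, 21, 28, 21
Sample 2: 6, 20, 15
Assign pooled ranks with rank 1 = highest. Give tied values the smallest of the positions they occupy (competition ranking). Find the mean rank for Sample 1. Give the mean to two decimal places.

Sorted (descending): 28, 26, 21, 21, 20, 15, 14, 6
The 2 values of 21 occupy positions 3–4 → each gets rank 3.
Sample 1 values → pooled ranks: 14→7, 26→2, 21→3, 28→1, 21→3
Mean rank = (7 + 2 + 3 + 1 + 3) / 5 = 3.20

3.20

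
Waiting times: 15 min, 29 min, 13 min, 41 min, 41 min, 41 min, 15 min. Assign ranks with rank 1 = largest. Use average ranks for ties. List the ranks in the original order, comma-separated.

5.5, 4, 7, 2, 2, 2, 5.5

Sorted (descending): 41, 41, 41, 29, 15, 15, 13
The 3 values of 41 occupy positions 1–3 → average rank 2.
The 2 values of 15 occupy positions 5–6 → average rank (5+6)/2 = 5.5.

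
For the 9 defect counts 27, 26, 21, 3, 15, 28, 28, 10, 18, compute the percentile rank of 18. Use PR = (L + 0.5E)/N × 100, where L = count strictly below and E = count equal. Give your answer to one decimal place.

N = 9.
Strictly below 18: 3. Equal to 18: 1.
PR = (3 + 0.5·1)/9 × 100 = 38.9

38.9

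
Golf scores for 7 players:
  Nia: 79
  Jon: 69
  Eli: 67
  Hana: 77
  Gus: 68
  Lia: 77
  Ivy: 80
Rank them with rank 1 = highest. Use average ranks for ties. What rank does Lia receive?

3.5

Sorted (descending): 80, 79, 77, 77, 69, 68, 67
The 2 values of 77 occupy positions 3–4 → average rank (3+4)/2 = 3.5.
Lia has value 77 → rank 3.5.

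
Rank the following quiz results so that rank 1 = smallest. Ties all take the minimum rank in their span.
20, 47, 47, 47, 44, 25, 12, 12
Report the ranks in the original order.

Sorted (ascending): 12, 12, 20, 25, 44, 47, 47, 47
The 2 values of 12 occupy positions 1–2 → each gets rank 1.
The 3 values of 47 occupy positions 6–8 → each gets rank 6.

3, 6, 6, 6, 5, 4, 1, 1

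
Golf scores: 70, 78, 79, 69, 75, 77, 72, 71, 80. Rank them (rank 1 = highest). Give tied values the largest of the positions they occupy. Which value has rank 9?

69

Sorted (descending): 80, 79, 78, 77, 75, 72, 71, 70, 69
No ties — each value takes its position as its rank.
Rank 9 → value 69.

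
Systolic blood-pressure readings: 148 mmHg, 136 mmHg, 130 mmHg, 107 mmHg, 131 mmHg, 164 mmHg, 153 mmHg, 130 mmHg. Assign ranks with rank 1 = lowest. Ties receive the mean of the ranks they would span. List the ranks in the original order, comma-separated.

6, 5, 2.5, 1, 4, 8, 7, 2.5

Sorted (ascending): 107, 130, 130, 131, 136, 148, 153, 164
The 2 values of 130 occupy positions 2–3 → average rank (2+3)/2 = 2.5.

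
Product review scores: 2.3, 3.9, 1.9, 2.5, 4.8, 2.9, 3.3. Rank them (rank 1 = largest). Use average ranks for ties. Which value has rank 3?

3.3

Sorted (descending): 4.8, 3.9, 3.3, 2.9, 2.5, 2.3, 1.9
No ties — each value takes its position as its rank.
Rank 3 → value 3.3.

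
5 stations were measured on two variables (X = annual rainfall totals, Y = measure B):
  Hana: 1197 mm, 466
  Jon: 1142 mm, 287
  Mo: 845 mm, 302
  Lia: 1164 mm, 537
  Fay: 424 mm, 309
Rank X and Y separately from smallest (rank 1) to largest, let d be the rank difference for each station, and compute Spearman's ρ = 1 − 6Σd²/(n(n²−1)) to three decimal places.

Ranks of variable 1: 5, 3, 2, 4, 1
Ranks of variable 2: 4, 1, 2, 5, 3
d = r₁ − r₂: 1, 2, 0, -1, -2
d²: 1, 4, 0, 1, 4; Σd² = 10
ρ = 1 − 6·10/(5·24) = 1 − 60/120 = 0.500

0.500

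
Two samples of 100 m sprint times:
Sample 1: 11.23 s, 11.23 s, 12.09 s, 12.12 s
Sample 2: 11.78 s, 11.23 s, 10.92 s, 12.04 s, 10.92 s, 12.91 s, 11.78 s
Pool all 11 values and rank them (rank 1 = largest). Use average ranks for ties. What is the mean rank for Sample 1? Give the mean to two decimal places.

Sorted (descending): 12.91, 12.12, 12.09, 12.04, 11.78, 11.78, 11.23, 11.23, 11.23, 10.92, 10.92
The 2 values of 11.78 occupy positions 5–6 → average rank (5+6)/2 = 5.5.
The 3 values of 11.23 occupy positions 7–9 → average rank 8.
The 2 values of 10.92 occupy positions 10–11 → average rank (10+11)/2 = 10.5.
Sample 1 values → pooled ranks: 11.23→8, 11.23→8, 12.09→3, 12.12→2
Mean rank = (8 + 8 + 3 + 2) / 4 = 5.25

5.25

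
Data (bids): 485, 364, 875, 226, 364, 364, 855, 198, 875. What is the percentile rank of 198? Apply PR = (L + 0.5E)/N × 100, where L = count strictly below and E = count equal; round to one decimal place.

N = 9.
Strictly below 198: 0. Equal to 198: 1.
PR = (0 + 0.5·1)/9 × 100 = 5.6

5.6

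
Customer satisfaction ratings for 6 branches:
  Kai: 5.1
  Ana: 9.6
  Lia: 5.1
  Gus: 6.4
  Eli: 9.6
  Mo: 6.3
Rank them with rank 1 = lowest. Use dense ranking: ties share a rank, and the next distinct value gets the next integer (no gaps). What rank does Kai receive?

1

Sorted (ascending): 5.1, 5.1, 6.3, 6.4, 9.6, 9.6
The 2 values of 5.1 share dense rank 1.
The 2 values of 9.6 share dense rank 4.
Remaining distinct values take the next consecutive integers.
Kai has value 5.1 → rank 1.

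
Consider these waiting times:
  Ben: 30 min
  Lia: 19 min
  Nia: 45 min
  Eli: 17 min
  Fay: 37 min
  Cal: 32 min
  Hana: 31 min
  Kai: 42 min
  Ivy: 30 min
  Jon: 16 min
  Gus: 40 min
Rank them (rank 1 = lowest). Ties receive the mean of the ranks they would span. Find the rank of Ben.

4.5

Sorted (ascending): 16, 17, 19, 30, 30, 31, 32, 37, 40, 42, 45
The 2 values of 30 occupy positions 4–5 → average rank (4+5)/2 = 4.5.
Ben has value 30 min → rank 4.5.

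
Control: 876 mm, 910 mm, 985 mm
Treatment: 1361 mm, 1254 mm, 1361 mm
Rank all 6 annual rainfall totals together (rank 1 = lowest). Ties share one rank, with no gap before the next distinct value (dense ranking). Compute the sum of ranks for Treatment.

Sorted (ascending): 876, 910, 985, 1254, 1361, 1361
The 2 values of 1361 share dense rank 5.
Remaining distinct values take the next consecutive integers.
Treatment values → pooled ranks: 1361→5, 1254→4, 1361→5
Rank sum = 5 + 4 + 5 = 14

14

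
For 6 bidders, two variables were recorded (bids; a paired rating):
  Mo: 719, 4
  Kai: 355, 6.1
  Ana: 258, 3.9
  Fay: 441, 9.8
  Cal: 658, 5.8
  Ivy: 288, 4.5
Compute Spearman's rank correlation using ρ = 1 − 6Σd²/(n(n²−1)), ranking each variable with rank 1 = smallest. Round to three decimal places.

0.257

Ranks of variable 1: 6, 3, 1, 4, 5, 2
Ranks of variable 2: 2, 5, 1, 6, 4, 3
d = r₁ − r₂: 4, -2, 0, -2, 1, -1
d²: 16, 4, 0, 4, 1, 1; Σd² = 26
ρ = 1 − 6·26/(6·35) = 1 − 156/210 = 0.257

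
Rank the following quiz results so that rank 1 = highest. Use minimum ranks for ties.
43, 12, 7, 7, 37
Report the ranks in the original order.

Sorted (descending): 43, 37, 12, 7, 7
The 2 values of 7 occupy positions 4–5 → each gets rank 4.

1, 3, 4, 4, 2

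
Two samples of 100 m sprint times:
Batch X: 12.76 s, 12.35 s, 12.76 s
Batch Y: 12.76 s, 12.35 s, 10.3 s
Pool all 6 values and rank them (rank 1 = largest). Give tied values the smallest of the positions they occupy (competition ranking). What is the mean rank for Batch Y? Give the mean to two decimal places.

Sorted (descending): 12.76, 12.76, 12.76, 12.35, 12.35, 10.3
The 3 values of 12.76 occupy positions 1–3 → each gets rank 1.
The 2 values of 12.35 occupy positions 4–5 → each gets rank 4.
Batch Y values → pooled ranks: 12.76→1, 12.35→4, 10.3→6
Mean rank = (1 + 4 + 6) / 3 = 3.67

3.67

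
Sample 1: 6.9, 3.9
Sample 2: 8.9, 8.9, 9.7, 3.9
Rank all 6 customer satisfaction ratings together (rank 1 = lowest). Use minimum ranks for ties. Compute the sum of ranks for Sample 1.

4

Sorted (ascending): 3.9, 3.9, 6.9, 8.9, 8.9, 9.7
The 2 values of 3.9 occupy positions 1–2 → each gets rank 1.
The 2 values of 8.9 occupy positions 4–5 → each gets rank 4.
Sample 1 values → pooled ranks: 6.9→3, 3.9→1
Rank sum = 3 + 1 = 4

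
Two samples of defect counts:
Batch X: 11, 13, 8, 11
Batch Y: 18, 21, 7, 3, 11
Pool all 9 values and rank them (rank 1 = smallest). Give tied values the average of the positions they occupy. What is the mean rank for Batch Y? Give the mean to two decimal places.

5.00

Sorted (ascending): 3, 7, 8, 11, 11, 11, 13, 18, 21
The 3 values of 11 occupy positions 4–6 → average rank 5.
Batch Y values → pooled ranks: 18→8, 21→9, 7→2, 3→1, 11→5
Mean rank = (8 + 9 + 2 + 1 + 5) / 5 = 5.00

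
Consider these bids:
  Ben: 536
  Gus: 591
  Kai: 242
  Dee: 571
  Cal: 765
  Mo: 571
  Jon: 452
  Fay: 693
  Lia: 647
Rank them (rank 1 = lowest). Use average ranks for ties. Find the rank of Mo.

4.5

Sorted (ascending): 242, 452, 536, 571, 571, 591, 647, 693, 765
The 2 values of 571 occupy positions 4–5 → average rank (4+5)/2 = 4.5.
Mo has value 571 → rank 4.5.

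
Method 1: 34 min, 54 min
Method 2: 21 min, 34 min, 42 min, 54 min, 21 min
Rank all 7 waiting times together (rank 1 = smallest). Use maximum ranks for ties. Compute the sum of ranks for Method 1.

11

Sorted (ascending): 21, 21, 34, 34, 42, 54, 54
The 2 values of 21 occupy positions 1–2 → each gets rank 2.
The 2 values of 34 occupy positions 3–4 → each gets rank 4.
The 2 values of 54 occupy positions 6–7 → each gets rank 7.
Method 1 values → pooled ranks: 34→4, 54→7
Rank sum = 4 + 7 = 11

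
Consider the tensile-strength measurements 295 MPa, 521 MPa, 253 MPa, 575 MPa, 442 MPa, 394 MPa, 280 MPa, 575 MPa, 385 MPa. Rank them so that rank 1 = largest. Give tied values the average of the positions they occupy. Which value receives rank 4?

Sorted (descending): 575, 575, 521, 442, 394, 385, 295, 280, 253
The 2 values of 575 occupy positions 1–2 → average rank (1+2)/2 = 1.5.
Rank 4 → value 442.

442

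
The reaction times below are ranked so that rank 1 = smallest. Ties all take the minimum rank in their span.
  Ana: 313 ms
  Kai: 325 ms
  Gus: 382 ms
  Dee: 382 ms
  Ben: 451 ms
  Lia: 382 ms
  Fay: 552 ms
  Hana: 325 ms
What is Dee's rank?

4

Sorted (ascending): 313, 325, 325, 382, 382, 382, 451, 552
The 2 values of 325 occupy positions 2–3 → each gets rank 2.
The 3 values of 382 occupy positions 4–6 → each gets rank 4.
Dee has value 382 ms → rank 4.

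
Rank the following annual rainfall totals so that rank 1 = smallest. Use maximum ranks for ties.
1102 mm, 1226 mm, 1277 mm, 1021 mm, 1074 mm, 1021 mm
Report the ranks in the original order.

Sorted (ascending): 1021, 1021, 1074, 1102, 1226, 1277
The 2 values of 1021 occupy positions 1–2 → each gets rank 2.

4, 5, 6, 2, 3, 2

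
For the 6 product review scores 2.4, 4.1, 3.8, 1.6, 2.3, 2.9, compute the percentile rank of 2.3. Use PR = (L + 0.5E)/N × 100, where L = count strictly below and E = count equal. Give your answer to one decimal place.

25.0

N = 6.
Strictly below 2.3: 1. Equal to 2.3: 1.
PR = (1 + 0.5·1)/6 × 100 = 25.0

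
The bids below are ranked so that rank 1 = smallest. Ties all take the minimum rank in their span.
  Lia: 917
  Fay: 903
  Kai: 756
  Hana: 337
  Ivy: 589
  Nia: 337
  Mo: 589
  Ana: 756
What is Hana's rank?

1

Sorted (ascending): 337, 337, 589, 589, 756, 756, 903, 917
The 2 values of 337 occupy positions 1–2 → each gets rank 1.
The 2 values of 589 occupy positions 3–4 → each gets rank 3.
The 2 values of 756 occupy positions 5–6 → each gets rank 5.
Hana has value 337 → rank 1.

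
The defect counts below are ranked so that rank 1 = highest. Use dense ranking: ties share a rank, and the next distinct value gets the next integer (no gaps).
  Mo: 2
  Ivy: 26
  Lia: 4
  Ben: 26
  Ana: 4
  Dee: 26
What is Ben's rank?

Sorted (descending): 26, 26, 26, 4, 4, 2
The 3 values of 26 share dense rank 1.
The 2 values of 4 share dense rank 2.
Remaining distinct values take the next consecutive integers.
Ben has value 26 → rank 1.

1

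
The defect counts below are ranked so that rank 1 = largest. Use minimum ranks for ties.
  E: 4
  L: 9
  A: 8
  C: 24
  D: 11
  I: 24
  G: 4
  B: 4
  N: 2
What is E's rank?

6

Sorted (descending): 24, 24, 11, 9, 8, 4, 4, 4, 2
The 2 values of 24 occupy positions 1–2 → each gets rank 1.
The 3 values of 4 occupy positions 6–8 → each gets rank 6.
E has value 4 → rank 6.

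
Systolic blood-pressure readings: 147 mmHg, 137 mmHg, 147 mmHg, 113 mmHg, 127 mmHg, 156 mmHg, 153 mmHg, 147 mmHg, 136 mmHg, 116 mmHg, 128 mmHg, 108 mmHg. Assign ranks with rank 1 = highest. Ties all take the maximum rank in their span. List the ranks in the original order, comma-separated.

Sorted (descending): 156, 153, 147, 147, 147, 137, 136, 128, 127, 116, 113, 108
The 3 values of 147 occupy positions 3–5 → each gets rank 5.

5, 6, 5, 11, 9, 1, 2, 5, 7, 10, 8, 12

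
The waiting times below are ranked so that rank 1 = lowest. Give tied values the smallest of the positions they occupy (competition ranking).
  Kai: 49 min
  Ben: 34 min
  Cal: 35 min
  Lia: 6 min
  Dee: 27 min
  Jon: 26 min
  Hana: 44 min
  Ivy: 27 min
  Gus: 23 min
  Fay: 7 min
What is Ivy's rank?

Sorted (ascending): 6, 7, 23, 26, 27, 27, 34, 35, 44, 49
The 2 values of 27 occupy positions 5–6 → each gets rank 5.
Ivy has value 27 min → rank 5.

5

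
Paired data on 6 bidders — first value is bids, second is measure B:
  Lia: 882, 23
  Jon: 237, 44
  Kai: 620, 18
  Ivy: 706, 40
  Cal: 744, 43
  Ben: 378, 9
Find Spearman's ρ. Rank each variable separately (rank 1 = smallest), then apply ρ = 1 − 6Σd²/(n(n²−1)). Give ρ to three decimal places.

Ranks of variable 1: 6, 1, 3, 4, 5, 2
Ranks of variable 2: 3, 6, 2, 4, 5, 1
d = r₁ − r₂: 3, -5, 1, 0, 0, 1
d²: 9, 25, 1, 0, 0, 1; Σd² = 36
ρ = 1 − 6·36/(6·35) = 1 − 216/210 = -0.029

-0.029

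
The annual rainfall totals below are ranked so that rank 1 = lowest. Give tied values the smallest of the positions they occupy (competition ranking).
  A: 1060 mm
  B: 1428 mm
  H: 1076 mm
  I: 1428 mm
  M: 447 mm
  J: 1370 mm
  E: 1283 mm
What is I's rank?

6

Sorted (ascending): 447, 1060, 1076, 1283, 1370, 1428, 1428
The 2 values of 1428 occupy positions 6–7 → each gets rank 6.
I has value 1428 mm → rank 6.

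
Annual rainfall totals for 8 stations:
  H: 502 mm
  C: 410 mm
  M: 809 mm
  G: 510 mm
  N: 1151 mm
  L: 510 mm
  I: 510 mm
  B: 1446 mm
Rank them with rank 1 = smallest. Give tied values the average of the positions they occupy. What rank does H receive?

2

Sorted (ascending): 410, 502, 510, 510, 510, 809, 1151, 1446
The 3 values of 510 occupy positions 3–5 → average rank 4.
H has value 502 mm → rank 2.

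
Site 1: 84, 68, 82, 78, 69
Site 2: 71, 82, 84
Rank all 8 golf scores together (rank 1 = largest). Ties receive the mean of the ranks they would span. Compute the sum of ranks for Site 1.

Sorted (descending): 84, 84, 82, 82, 78, 71, 69, 68
The 2 values of 84 occupy positions 1–2 → average rank (1+2)/2 = 1.5.
The 2 values of 82 occupy positions 3–4 → average rank (3+4)/2 = 3.5.
Site 1 values → pooled ranks: 84→1.5, 68→8, 82→3.5, 78→5, 69→7
Rank sum = 1.5 + 8 + 3.5 + 5 + 7 = 25

25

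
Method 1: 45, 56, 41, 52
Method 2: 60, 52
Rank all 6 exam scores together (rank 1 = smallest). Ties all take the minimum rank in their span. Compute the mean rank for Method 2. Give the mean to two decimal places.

4.50

Sorted (ascending): 41, 45, 52, 52, 56, 60
The 2 values of 52 occupy positions 3–4 → each gets rank 3.
Method 2 values → pooled ranks: 60→6, 52→3
Mean rank = (6 + 3) / 2 = 4.50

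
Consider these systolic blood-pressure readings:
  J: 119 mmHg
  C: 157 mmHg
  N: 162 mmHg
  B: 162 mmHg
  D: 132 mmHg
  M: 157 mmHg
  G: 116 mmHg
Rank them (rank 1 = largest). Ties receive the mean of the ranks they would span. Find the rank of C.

Sorted (descending): 162, 162, 157, 157, 132, 119, 116
The 2 values of 162 occupy positions 1–2 → average rank (1+2)/2 = 1.5.
The 2 values of 157 occupy positions 3–4 → average rank (3+4)/2 = 3.5.
C has value 157 mmHg → rank 3.5.

3.5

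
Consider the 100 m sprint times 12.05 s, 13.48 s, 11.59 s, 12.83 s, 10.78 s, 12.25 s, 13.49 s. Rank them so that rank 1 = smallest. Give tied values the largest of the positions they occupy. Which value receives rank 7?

13.49

Sorted (ascending): 10.78, 11.59, 12.05, 12.25, 12.83, 13.48, 13.49
No ties — each value takes its position as its rank.
Rank 7 → value 13.49.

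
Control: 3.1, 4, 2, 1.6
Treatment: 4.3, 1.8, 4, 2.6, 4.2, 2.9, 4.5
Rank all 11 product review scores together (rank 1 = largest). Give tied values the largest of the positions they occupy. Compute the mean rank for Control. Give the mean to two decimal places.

7.75

Sorted (descending): 4.5, 4.3, 4.2, 4, 4, 3.1, 2.9, 2.6, 2, 1.8, 1.6
The 2 values of 4 occupy positions 4–5 → each gets rank 5.
Control values → pooled ranks: 3.1→6, 4→5, 2→9, 1.6→11
Mean rank = (6 + 5 + 9 + 11) / 4 = 7.75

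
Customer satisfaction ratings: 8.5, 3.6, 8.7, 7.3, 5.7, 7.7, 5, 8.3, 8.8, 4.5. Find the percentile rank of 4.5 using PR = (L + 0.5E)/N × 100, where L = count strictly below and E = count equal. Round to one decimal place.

N = 10.
Strictly below 4.5: 1. Equal to 4.5: 1.
PR = (1 + 0.5·1)/10 × 100 = 15.0

15.0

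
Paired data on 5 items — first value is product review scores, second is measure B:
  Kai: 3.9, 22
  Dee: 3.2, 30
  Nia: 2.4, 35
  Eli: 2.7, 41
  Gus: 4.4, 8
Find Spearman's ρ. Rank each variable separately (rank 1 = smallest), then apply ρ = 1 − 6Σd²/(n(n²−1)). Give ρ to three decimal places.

-0.900

Ranks of variable 1: 4, 3, 1, 2, 5
Ranks of variable 2: 2, 3, 4, 5, 1
d = r₁ − r₂: 2, 0, -3, -3, 4
d²: 4, 0, 9, 9, 16; Σd² = 38
ρ = 1 − 6·38/(5·24) = 1 − 228/120 = -0.900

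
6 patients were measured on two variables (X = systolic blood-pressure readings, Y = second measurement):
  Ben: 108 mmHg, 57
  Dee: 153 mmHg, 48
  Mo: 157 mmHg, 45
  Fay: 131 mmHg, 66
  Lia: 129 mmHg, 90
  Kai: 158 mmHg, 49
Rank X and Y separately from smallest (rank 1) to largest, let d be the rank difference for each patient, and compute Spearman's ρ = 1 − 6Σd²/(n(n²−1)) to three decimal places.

-0.657

Ranks of variable 1: 1, 4, 5, 3, 2, 6
Ranks of variable 2: 4, 2, 1, 5, 6, 3
d = r₁ − r₂: -3, 2, 4, -2, -4, 3
d²: 9, 4, 16, 4, 16, 9; Σd² = 58
ρ = 1 − 6·58/(6·35) = 1 − 348/210 = -0.657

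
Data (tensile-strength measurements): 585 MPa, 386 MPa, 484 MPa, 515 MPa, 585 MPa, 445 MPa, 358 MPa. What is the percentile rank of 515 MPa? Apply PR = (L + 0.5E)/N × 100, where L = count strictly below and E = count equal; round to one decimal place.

N = 7.
Strictly below 515: 4. Equal to 515: 1.
PR = (4 + 0.5·1)/7 × 100 = 64.3

64.3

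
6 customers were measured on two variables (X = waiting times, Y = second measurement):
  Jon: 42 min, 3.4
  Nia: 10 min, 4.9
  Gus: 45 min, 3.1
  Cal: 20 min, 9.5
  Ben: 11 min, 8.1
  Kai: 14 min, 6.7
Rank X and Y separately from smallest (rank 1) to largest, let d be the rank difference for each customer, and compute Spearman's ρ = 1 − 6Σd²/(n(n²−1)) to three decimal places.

-0.486

Ranks of variable 1: 5, 1, 6, 4, 2, 3
Ranks of variable 2: 2, 3, 1, 6, 5, 4
d = r₁ − r₂: 3, -2, 5, -2, -3, -1
d²: 9, 4, 25, 4, 9, 1; Σd² = 52
ρ = 1 − 6·52/(6·35) = 1 − 312/210 = -0.486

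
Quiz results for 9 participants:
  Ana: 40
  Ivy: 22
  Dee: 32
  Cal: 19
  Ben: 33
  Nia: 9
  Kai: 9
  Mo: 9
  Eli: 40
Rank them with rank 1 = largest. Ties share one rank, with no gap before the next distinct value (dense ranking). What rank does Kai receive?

6

Sorted (descending): 40, 40, 33, 32, 22, 19, 9, 9, 9
The 2 values of 40 share dense rank 1.
The 3 values of 9 share dense rank 6.
Remaining distinct values take the next consecutive integers.
Kai has value 9 → rank 6.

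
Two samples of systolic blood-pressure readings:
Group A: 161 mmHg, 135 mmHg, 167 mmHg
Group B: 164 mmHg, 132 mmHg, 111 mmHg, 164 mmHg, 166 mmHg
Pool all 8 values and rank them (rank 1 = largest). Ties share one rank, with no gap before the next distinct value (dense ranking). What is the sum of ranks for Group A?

Sorted (descending): 167, 166, 164, 164, 161, 135, 132, 111
The 2 values of 164 share dense rank 3.
Remaining distinct values take the next consecutive integers.
Group A values → pooled ranks: 161→4, 135→5, 167→1
Rank sum = 4 + 5 + 1 = 10

10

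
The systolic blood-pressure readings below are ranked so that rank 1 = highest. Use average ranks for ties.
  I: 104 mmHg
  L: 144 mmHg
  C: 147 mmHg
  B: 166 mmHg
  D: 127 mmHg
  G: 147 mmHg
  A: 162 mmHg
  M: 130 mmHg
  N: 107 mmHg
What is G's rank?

Sorted (descending): 166, 162, 147, 147, 144, 130, 127, 107, 104
The 2 values of 147 occupy positions 3–4 → average rank (3+4)/2 = 3.5.
G has value 147 mmHg → rank 3.5.

3.5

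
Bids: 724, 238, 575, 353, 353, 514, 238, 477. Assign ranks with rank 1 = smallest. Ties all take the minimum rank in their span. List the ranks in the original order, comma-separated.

Sorted (ascending): 238, 238, 353, 353, 477, 514, 575, 724
The 2 values of 238 occupy positions 1–2 → each gets rank 1.
The 2 values of 353 occupy positions 3–4 → each gets rank 3.

8, 1, 7, 3, 3, 6, 1, 5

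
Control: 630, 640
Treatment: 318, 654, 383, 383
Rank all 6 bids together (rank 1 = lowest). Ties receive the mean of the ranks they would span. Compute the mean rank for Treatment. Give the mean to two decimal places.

3.00

Sorted (ascending): 318, 383, 383, 630, 640, 654
The 2 values of 383 occupy positions 2–3 → average rank (2+3)/2 = 2.5.
Treatment values → pooled ranks: 318→1, 654→6, 383→2.5, 383→2.5
Mean rank = (1 + 6 + 2.5 + 2.5) / 4 = 3.00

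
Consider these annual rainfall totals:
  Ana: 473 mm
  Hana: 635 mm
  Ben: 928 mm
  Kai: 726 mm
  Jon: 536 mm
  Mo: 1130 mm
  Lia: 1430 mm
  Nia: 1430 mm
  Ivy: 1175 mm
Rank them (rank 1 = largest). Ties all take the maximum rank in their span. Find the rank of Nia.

Sorted (descending): 1430, 1430, 1175, 1130, 928, 726, 635, 536, 473
The 2 values of 1430 occupy positions 1–2 → each gets rank 2.
Nia has value 1430 mm → rank 2.

2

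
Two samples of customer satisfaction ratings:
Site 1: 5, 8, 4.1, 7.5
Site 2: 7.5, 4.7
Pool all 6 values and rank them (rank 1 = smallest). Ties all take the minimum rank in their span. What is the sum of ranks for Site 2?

6

Sorted (ascending): 4.1, 4.7, 5, 7.5, 7.5, 8
The 2 values of 7.5 occupy positions 4–5 → each gets rank 4.
Site 2 values → pooled ranks: 7.5→4, 4.7→2
Rank sum = 4 + 2 = 6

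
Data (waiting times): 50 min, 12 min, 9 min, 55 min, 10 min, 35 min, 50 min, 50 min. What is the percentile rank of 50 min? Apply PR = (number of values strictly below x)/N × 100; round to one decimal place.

50.0

N = 8.
Strictly below 50: 4. Equal to 50: 3.
PR = 4/8 × 100 = 50.0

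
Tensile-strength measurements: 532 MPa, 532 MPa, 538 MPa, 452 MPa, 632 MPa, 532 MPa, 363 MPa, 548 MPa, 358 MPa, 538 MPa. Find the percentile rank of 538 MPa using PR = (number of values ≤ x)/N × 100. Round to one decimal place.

80.0

N = 10.
Strictly below 538: 6. Equal to 538: 2.
PR = 8/10 × 100 = 80.0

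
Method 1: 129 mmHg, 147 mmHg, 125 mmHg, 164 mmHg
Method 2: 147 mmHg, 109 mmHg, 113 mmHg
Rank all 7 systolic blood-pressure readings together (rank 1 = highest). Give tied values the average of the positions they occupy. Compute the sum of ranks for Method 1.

Sorted (descending): 164, 147, 147, 129, 125, 113, 109
The 2 values of 147 occupy positions 2–3 → average rank (2+3)/2 = 2.5.
Method 1 values → pooled ranks: 129→4, 147→2.5, 125→5, 164→1
Rank sum = 4 + 2.5 + 5 + 1 = 12.5

12.5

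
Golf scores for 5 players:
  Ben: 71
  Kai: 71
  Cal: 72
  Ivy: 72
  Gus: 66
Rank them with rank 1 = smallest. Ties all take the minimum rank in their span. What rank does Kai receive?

2

Sorted (ascending): 66, 71, 71, 72, 72
The 2 values of 71 occupy positions 2–3 → each gets rank 2.
The 2 values of 72 occupy positions 4–5 → each gets rank 4.
Kai has value 71 → rank 2.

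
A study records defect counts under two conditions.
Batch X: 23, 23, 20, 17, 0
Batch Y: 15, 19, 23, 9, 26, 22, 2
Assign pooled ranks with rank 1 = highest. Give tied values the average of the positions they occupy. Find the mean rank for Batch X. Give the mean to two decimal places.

6.40

Sorted (descending): 26, 23, 23, 23, 22, 20, 19, 17, 15, 9, 2, 0
The 3 values of 23 occupy positions 2–4 → average rank 3.
Batch X values → pooled ranks: 23→3, 23→3, 20→6, 17→8, 0→12
Mean rank = (3 + 3 + 6 + 8 + 12) / 5 = 6.40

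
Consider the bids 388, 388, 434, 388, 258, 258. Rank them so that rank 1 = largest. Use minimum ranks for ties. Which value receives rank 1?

Sorted (descending): 434, 388, 388, 388, 258, 258
The 3 values of 388 occupy positions 2–4 → each gets rank 2.
The 2 values of 258 occupy positions 5–6 → each gets rank 5.
Rank 1 → value 434.

434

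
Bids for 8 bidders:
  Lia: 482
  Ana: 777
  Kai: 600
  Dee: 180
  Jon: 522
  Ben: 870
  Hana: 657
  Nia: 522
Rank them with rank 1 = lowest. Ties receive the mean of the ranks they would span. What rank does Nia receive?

Sorted (ascending): 180, 482, 522, 522, 600, 657, 777, 870
The 2 values of 522 occupy positions 3–4 → average rank (3+4)/2 = 3.5.
Nia has value 522 → rank 3.5.

3.5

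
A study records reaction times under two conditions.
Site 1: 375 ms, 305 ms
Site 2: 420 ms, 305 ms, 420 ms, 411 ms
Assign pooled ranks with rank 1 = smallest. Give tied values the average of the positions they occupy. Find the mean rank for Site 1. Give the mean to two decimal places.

Sorted (ascending): 305, 305, 375, 411, 420, 420
The 2 values of 305 occupy positions 1–2 → average rank (1+2)/2 = 1.5.
The 2 values of 420 occupy positions 5–6 → average rank (5+6)/2 = 5.5.
Site 1 values → pooled ranks: 375→3, 305→1.5
Mean rank = (3 + 1.5) / 2 = 2.25

2.25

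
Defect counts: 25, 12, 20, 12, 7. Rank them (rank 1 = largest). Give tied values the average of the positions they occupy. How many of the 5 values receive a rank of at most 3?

2

Sorted (descending): 25, 20, 12, 12, 7
The 2 values of 12 occupy positions 3–4 → average rank (3+4)/2 = 3.5.
Ranks ≤ 3: {1, 2} → 2 values.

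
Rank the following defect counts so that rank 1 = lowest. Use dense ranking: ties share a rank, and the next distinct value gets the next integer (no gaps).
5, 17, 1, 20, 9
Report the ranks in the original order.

2, 4, 1, 5, 3

Sorted (ascending): 1, 5, 9, 17, 20
No ties — each value takes its position as its rank.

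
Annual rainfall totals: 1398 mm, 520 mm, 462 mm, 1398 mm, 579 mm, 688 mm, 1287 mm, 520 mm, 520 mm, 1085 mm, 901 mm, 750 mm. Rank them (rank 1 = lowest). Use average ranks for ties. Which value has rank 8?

Sorted (ascending): 462, 520, 520, 520, 579, 688, 750, 901, 1085, 1287, 1398, 1398
The 3 values of 520 occupy positions 2–4 → average rank 3.
The 2 values of 1398 occupy positions 11–12 → average rank (11+12)/2 = 11.5.
Rank 8 → value 901.

901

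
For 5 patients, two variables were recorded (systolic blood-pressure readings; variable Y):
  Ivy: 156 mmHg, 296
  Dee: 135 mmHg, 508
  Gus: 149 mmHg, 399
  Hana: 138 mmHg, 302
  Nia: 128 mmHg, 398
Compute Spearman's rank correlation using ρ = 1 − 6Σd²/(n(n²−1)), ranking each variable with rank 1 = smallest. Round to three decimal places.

-0.500

Ranks of variable 1: 5, 2, 4, 3, 1
Ranks of variable 2: 1, 5, 4, 2, 3
d = r₁ − r₂: 4, -3, 0, 1, -2
d²: 16, 9, 0, 1, 4; Σd² = 30
ρ = 1 − 6·30/(5·24) = 1 − 180/120 = -0.500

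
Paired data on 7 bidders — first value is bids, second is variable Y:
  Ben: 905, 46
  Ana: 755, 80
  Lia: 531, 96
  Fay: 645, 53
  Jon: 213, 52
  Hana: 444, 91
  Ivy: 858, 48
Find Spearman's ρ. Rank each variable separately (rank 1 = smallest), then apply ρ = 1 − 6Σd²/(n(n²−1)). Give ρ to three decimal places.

-0.571

Ranks of variable 1: 7, 5, 3, 4, 1, 2, 6
Ranks of variable 2: 1, 5, 7, 4, 3, 6, 2
d = r₁ − r₂: 6, 0, -4, 0, -2, -4, 4
d²: 36, 0, 16, 0, 4, 16, 16; Σd² = 88
ρ = 1 − 6·88/(7·48) = 1 − 528/336 = -0.571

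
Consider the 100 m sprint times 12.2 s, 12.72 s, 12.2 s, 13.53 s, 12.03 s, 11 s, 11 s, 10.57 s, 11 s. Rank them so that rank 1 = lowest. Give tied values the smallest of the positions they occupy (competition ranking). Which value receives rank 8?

Sorted (ascending): 10.57, 11, 11, 11, 12.03, 12.2, 12.2, 12.72, 13.53
The 3 values of 11 occupy positions 2–4 → each gets rank 2.
The 2 values of 12.2 occupy positions 6–7 → each gets rank 6.
Rank 8 → value 12.72.

12.72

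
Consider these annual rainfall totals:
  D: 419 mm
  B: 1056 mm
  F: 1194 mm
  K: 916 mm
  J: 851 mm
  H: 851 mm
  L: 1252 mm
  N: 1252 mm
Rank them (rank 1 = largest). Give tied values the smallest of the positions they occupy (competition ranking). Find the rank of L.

Sorted (descending): 1252, 1252, 1194, 1056, 916, 851, 851, 419
The 2 values of 1252 occupy positions 1–2 → each gets rank 1.
The 2 values of 851 occupy positions 6–7 → each gets rank 6.
L has value 1252 mm → rank 1.

1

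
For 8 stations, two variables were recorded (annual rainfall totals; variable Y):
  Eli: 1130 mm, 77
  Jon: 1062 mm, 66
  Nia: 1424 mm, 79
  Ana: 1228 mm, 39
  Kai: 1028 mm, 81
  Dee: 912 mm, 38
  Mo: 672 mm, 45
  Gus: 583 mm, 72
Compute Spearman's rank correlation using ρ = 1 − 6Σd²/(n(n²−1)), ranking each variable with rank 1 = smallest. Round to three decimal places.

Ranks of variable 1: 6, 5, 8, 7, 4, 3, 2, 1
Ranks of variable 2: 6, 4, 7, 2, 8, 1, 3, 5
d = r₁ − r₂: 0, 1, 1, 5, -4, 2, -1, -4
d²: 0, 1, 1, 25, 16, 4, 1, 16; Σd² = 64
ρ = 1 − 6·64/(8·63) = 1 − 384/504 = 0.238

0.238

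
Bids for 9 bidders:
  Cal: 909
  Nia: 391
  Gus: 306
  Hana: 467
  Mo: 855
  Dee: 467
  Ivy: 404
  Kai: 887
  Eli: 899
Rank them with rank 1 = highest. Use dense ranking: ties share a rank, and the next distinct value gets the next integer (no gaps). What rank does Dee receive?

5

Sorted (descending): 909, 899, 887, 855, 467, 467, 404, 391, 306
The 2 values of 467 share dense rank 5.
Remaining distinct values take the next consecutive integers.
Dee has value 467 → rank 5.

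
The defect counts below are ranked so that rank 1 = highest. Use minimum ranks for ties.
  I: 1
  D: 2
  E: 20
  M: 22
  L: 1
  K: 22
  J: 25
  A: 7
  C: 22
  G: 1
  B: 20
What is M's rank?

2

Sorted (descending): 25, 22, 22, 22, 20, 20, 7, 2, 1, 1, 1
The 3 values of 22 occupy positions 2–4 → each gets rank 2.
The 2 values of 20 occupy positions 5–6 → each gets rank 5.
The 3 values of 1 occupy positions 9–11 → each gets rank 9.
M has value 22 → rank 2.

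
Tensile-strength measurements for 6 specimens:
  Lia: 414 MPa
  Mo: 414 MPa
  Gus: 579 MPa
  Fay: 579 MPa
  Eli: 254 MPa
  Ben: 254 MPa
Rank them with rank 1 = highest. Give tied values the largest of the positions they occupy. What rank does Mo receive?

Sorted (descending): 579, 579, 414, 414, 254, 254
The 2 values of 579 occupy positions 1–2 → each gets rank 2.
The 2 values of 414 occupy positions 3–4 → each gets rank 4.
The 2 values of 254 occupy positions 5–6 → each gets rank 6.
Mo has value 414 MPa → rank 4.

4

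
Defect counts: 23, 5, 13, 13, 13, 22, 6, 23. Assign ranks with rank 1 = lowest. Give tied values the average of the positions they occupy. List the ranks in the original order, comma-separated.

7.5, 1, 4, 4, 4, 6, 2, 7.5

Sorted (ascending): 5, 6, 13, 13, 13, 22, 23, 23
The 3 values of 13 occupy positions 3–5 → average rank 4.
The 2 values of 23 occupy positions 7–8 → average rank (7+8)/2 = 7.5.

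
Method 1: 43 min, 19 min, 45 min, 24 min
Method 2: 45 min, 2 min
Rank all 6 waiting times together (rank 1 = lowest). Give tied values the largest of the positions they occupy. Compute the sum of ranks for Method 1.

Sorted (ascending): 2, 19, 24, 43, 45, 45
The 2 values of 45 occupy positions 5–6 → each gets rank 6.
Method 1 values → pooled ranks: 43→4, 19→2, 45→6, 24→3
Rank sum = 4 + 2 + 6 + 3 = 15

15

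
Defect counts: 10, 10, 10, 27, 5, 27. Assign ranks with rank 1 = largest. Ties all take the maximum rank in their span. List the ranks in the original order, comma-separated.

Sorted (descending): 27, 27, 10, 10, 10, 5
The 2 values of 27 occupy positions 1–2 → each gets rank 2.
The 3 values of 10 occupy positions 3–5 → each gets rank 5.

5, 5, 5, 2, 6, 2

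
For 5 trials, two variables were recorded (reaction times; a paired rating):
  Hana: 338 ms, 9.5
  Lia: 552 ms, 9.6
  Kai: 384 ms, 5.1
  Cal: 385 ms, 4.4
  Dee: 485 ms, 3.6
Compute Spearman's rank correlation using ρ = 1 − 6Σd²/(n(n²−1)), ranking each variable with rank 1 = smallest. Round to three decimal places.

Ranks of variable 1: 1, 5, 2, 3, 4
Ranks of variable 2: 4, 5, 3, 2, 1
d = r₁ − r₂: -3, 0, -1, 1, 3
d²: 9, 0, 1, 1, 9; Σd² = 20
ρ = 1 − 6·20/(5·24) = 1 − 120/120 = 0.000

0.000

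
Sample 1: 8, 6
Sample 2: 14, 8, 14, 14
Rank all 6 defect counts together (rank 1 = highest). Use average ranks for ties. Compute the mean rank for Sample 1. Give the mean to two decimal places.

5.25

Sorted (descending): 14, 14, 14, 8, 8, 6
The 3 values of 14 occupy positions 1–3 → average rank 2.
The 2 values of 8 occupy positions 4–5 → average rank (4+5)/2 = 4.5.
Sample 1 values → pooled ranks: 8→4.5, 6→6
Mean rank = (4.5 + 6) / 2 = 5.25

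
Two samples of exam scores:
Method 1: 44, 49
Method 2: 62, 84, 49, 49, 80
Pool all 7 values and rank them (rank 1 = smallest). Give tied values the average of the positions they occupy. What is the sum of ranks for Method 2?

24

Sorted (ascending): 44, 49, 49, 49, 62, 80, 84
The 3 values of 49 occupy positions 2–4 → average rank 3.
Method 2 values → pooled ranks: 62→5, 84→7, 49→3, 49→3, 80→6
Rank sum = 5 + 7 + 3 + 3 + 6 = 24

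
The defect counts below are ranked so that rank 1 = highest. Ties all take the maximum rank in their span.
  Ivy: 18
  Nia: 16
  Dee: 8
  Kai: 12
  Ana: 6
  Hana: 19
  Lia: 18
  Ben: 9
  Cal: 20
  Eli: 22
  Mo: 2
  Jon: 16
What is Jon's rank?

7

Sorted (descending): 22, 20, 19, 18, 18, 16, 16, 12, 9, 8, 6, 2
The 2 values of 18 occupy positions 4–5 → each gets rank 5.
The 2 values of 16 occupy positions 6–7 → each gets rank 7.
Jon has value 16 → rank 7.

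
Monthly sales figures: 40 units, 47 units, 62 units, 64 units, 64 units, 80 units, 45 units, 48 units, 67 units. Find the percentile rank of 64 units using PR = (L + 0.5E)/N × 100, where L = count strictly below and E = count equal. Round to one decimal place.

66.7

N = 9.
Strictly below 64: 5. Equal to 64: 2.
PR = (5 + 0.5·2)/9 × 100 = 66.7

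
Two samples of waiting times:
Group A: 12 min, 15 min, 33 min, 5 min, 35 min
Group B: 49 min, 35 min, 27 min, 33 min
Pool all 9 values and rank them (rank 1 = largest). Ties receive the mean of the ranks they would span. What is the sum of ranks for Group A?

31

Sorted (descending): 49, 35, 35, 33, 33, 27, 15, 12, 5
The 2 values of 35 occupy positions 2–3 → average rank (2+3)/2 = 2.5.
The 2 values of 33 occupy positions 4–5 → average rank (4+5)/2 = 4.5.
Group A values → pooled ranks: 12→8, 15→7, 33→4.5, 5→9, 35→2.5
Rank sum = 8 + 7 + 4.5 + 9 + 2.5 = 31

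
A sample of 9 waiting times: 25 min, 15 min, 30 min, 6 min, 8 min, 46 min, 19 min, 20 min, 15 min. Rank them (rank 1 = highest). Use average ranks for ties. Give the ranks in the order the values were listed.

Sorted (descending): 46, 30, 25, 20, 19, 15, 15, 8, 6
The 2 values of 15 occupy positions 6–7 → average rank (6+7)/2 = 6.5.

3, 6.5, 2, 9, 8, 1, 5, 4, 6.5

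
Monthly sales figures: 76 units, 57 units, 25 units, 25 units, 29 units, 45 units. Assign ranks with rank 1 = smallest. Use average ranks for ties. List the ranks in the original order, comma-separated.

6, 5, 1.5, 1.5, 3, 4

Sorted (ascending): 25, 25, 29, 45, 57, 76
The 2 values of 25 occupy positions 1–2 → average rank (1+2)/2 = 1.5.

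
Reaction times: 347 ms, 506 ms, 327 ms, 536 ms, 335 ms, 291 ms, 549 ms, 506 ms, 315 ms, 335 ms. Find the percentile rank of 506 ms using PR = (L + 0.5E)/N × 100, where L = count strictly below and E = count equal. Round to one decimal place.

N = 10.
Strictly below 506: 6. Equal to 506: 2.
PR = (6 + 0.5·2)/10 × 100 = 70.0

70.0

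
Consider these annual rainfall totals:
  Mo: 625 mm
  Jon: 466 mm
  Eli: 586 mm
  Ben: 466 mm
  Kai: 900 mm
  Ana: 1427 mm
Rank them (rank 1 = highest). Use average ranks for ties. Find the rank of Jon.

5.5

Sorted (descending): 1427, 900, 625, 586, 466, 466
The 2 values of 466 occupy positions 5–6 → average rank (5+6)/2 = 5.5.
Jon has value 466 mm → rank 5.5.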